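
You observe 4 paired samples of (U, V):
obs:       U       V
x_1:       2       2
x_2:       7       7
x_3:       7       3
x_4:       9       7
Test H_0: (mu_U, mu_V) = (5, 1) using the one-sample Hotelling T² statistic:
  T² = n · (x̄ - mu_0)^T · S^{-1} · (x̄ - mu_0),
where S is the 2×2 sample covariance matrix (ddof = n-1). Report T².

Step 1 — sample mean vector:
  mean(U) = (2 + 7 + 7 + 9) / 4 = 25/4 = 6.25
  mean(V) = (2 + 7 + 3 + 7) / 4 = 19/4 = 4.75
  x̄ = (6.25, 4.75),  deviation x̄ - mu_0 = (6.25, 4.75) - (5, 1) = (1.25, 3.75).

Step 2 — sample covariance matrix, S[i,j] = (1/(n-1)) · Σ_k (x_{k,i} - mean_i) · (x_{k,j} - mean_j), divisor n-1 = 3:
  S[U,U] = ((-4.25)·(-4.25) + (0.75)·(0.75) + (0.75)·(0.75) + (2.75)·(2.75)) / 3 = 26.75/3 = 8.9167
  S[U,V] = ((-4.25)·(-2.75) + (0.75)·(2.25) + (0.75)·(-1.75) + (2.75)·(2.25)) / 3 = 18.25/3 = 6.0833
  S[V,V] = ((-2.75)·(-2.75) + (2.25)·(2.25) + (-1.75)·(-1.75) + (2.25)·(2.25)) / 3 = 20.75/3 = 6.9167
  S = [[8.9167, 6.0833],
 [6.0833, 6.9167]].

Step 3 — invert S. det(S) = 8.9167·6.9167 - (6.0833)² = 24.6667.
  S^{-1} = (1/det) · [[d, -b], [-b, a]] = [[0.2804, -0.2466],
 [-0.2466, 0.3615]].

Step 4 — quadratic form (x̄ - mu_0)^T · S^{-1} · (x̄ - mu_0):
  S^{-1} · (x̄ - mu_0) = (-0.5743, 1.0473),
  (x̄ - mu_0)^T · [...] = (1.25)·(-0.5743) + (3.75)·(1.0473) = 3.2095.

Step 5 — scale by n: T² = 4 · 3.2095 = 12.8378.

T² ≈ 12.8378


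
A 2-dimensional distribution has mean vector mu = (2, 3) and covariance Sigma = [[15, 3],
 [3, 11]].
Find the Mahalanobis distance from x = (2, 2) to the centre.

Step 1 — centre the observation: (x - mu) = (0, -1).

Step 2 — invert Sigma. det(Sigma) = 15·11 - (3)² = 156.
  Sigma^{-1} = (1/det) · [[d, -b], [-b, a]] = [[0.0705, -0.0192],
 [-0.0192, 0.0962]].

Step 3 — form the quadratic (x - mu)^T · Sigma^{-1} · (x - mu):
  Sigma^{-1} · (x - mu) = (0.0192, -0.0962).
  (x - mu)^T · [Sigma^{-1} · (x - mu)] = (0)·(0.0192) + (-1)·(-0.0962) = 0.0962.

Step 4 — take square root: d = √(0.0962) ≈ 0.3101.

d(x, mu) = √(0.0962) ≈ 0.3101


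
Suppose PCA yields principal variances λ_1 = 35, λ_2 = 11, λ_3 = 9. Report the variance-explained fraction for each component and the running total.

Step 1 — total variance = trace(Sigma) = Σ λ_i = 35 + 11 + 9 = 55.

Step 2 — fraction explained by component i = λ_i / Σ λ:
  PC1: 35/55 = 0.6364
  PC2: 11/55 = 0.2
  PC3: 9/55 = 0.1636

Step 3 — cumulative fraction after k components = (λ_1 + ... + λ_k) / Σ λ:
  k = 1: 35/55 = 0.6364
  k = 2: (35 + 11)/55 = 46/55 = 0.8364
  k = 3: (35 + 11 + 9)/55 = 55/55 = 1

Summary (fraction, with percent):

explained: PC1 0.6364 (63.64%), PC2 0.2 (20%), PC3 0.1636 (16.36%);  cumulative: 0.6364, 0.8364, 1


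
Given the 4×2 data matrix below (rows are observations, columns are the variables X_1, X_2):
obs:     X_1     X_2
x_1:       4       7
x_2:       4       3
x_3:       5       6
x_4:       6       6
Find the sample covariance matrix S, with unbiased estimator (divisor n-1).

Step 1 — column means:
  mean(X_1) = (4 + 4 + 5 + 6) / 4 = 19/4 = 4.75
  mean(X_2) = (7 + 3 + 6 + 6) / 4 = 22/4 = 5.5

Step 2 — sample covariance S[i,j] = (1/(n-1)) · Σ_k (x_{k,i} - mean_i) · (x_{k,j} - mean_j), with n-1 = 3.
  S[X_1,X_1] = ((-0.75)·(-0.75) + (-0.75)·(-0.75) + (0.25)·(0.25) + (1.25)·(1.25)) / 3 = 2.75/3 = 0.9167
  S[X_1,X_2] = ((-0.75)·(1.5) + (-0.75)·(-2.5) + (0.25)·(0.5) + (1.25)·(0.5)) / 3 = 1.5/3 = 0.5
  S[X_2,X_2] = ((1.5)·(1.5) + (-2.5)·(-2.5) + (0.5)·(0.5) + (0.5)·(0.5)) / 3 = 9/3 = 3

S is symmetric (S[j,i] = S[i,j]). Assembling:

S = [[0.9167, 0.5],
 [0.5, 3]]


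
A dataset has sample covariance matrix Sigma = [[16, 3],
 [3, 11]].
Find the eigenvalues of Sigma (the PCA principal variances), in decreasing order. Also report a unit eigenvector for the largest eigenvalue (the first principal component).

Step 1 — characteristic polynomial of 2×2 Sigma:
  det(Sigma - λI) = λ² - trace · λ + det = 0.
  trace = 16 + 11 = 27, det = 16·11 - (3)² = 167.
Step 2 — discriminant:
  Δ = trace² - 4·det = 729 - 668 = 61.
Step 3 — eigenvalues:
  λ = (trace ± √Δ)/2 = (27 ± 7.8102)/2,
  λ_1 = 17.4051,  λ_2 = 9.5949.

Step 4 — unit eigenvector for λ_1: solve (Sigma - λ_1 I)v = 0. First row:
  (16 - 17.4051)·v_x + (3)·v_y = 0, i.e. (-1.4051)·v_x + (3)·v_y = 0,
  so v ∝ (b, λ_1 - a) = (3, 1.4051) = u.
  ||u|| = √((3)² + (1.4051)²) = √(10.9744) ≈ 3.3128,
  v_1 = u/||u|| ≈ (0.9056, 0.4242) (||v_1|| = 1).

λ_1 = 17.4051,  λ_2 = 9.5949;  v_1 ≈ (0.9056, 0.4242)


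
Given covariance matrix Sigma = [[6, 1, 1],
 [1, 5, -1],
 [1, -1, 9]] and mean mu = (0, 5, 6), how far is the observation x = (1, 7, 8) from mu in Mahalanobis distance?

Step 1 — centre the observation: (x - mu) = (1, 2, 2).

Step 2 — invert Sigma (cofactor / det for 3×3, or solve directly):
  Sigma^{-1} = [[0.1774, -0.0403, -0.0242],
 [-0.0403, 0.2137, 0.0282],
 [-0.0242, 0.0282, 0.1169]].

Step 3 — form the quadratic (x - mu)^T · Sigma^{-1} · (x - mu):
  Sigma^{-1} · (x - mu) = (0.0484, 0.4435, 0.2661).
  (x - mu)^T · [Sigma^{-1} · (x - mu)] = (1)·(0.0484) + (2)·(0.4435) + (2)·(0.2661) = 1.4677.

Step 4 — take square root: d = √(1.4677) ≈ 1.2115.

d(x, mu) = √(1.4677) ≈ 1.2115


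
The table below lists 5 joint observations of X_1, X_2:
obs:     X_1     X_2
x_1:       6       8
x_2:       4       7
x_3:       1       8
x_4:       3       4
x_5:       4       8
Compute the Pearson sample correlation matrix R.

Step 1 — column means:
  mean(X_1) = (6 + 4 + 1 + 3 + 4) / 5 = 18/5 = 3.6
  mean(X_2) = (8 + 7 + 8 + 4 + 8) / 5 = 35/5 = 7

Step 2 — sample variances and covariances s[i,j] = (1/(n-1)) · Σ_k (x_{k,i} - mean_i) · (x_{k,j} - mean_j), with n-1 = 4:
  s[X_1,X_1] = ((2.4)·(2.4) + (0.4)·(0.4) + (-2.6)·(-2.6) + (-0.6)·(-0.6) + (0.4)·(0.4)) / 4 = 13.2/4 = 3.3
  s[X_1,X_2] = ((2.4)·(1) + (0.4)·(0) + (-2.6)·(1) + (-0.6)·(-3) + (0.4)·(1)) / 4 = 2/4 = 0.5
  s[X_2,X_2] = ((1)·(1) + (0)·(0) + (1)·(1) + (-3)·(-3) + (1)·(1)) / 4 = 12/4 = 3
  Sample standard deviations s_i = √(s[i,i]):
  s(X_1) = √(3.3) = 1.8166
  s(X_2) = √(3) = 1.7321

Step 3 — r_{ij} = s_{ij} / (s_i · s_j):
  r[X_1,X_1] = 1 (diagonal).
  r[X_1,X_2] = 0.5 / (1.8166 · 1.7321) = 0.5 / 3.1464 = 0.1589
  r[X_2,X_2] = 1 (diagonal).

R is symmetric with unit diagonal. Assembling:

R = [[1, 0.1589],
 [0.1589, 1]]


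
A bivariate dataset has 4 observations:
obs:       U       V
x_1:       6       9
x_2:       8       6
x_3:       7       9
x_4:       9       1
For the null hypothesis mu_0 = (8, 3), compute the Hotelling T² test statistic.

Step 1 — sample mean vector:
  mean(U) = (6 + 8 + 7 + 9) / 4 = 30/4 = 7.5
  mean(V) = (9 + 6 + 9 + 1) / 4 = 25/4 = 6.25
  x̄ = (7.5, 6.25),  deviation x̄ - mu_0 = (7.5, 6.25) - (8, 3) = (-0.5, 3.25).

Step 2 — sample covariance matrix, S[i,j] = (1/(n-1)) · Σ_k (x_{k,i} - mean_i) · (x_{k,j} - mean_j), divisor n-1 = 3:
  S[U,U] = ((-1.5)·(-1.5) + (0.5)·(0.5) + (-0.5)·(-0.5) + (1.5)·(1.5)) / 3 = 5/3 = 1.6667
  S[U,V] = ((-1.5)·(2.75) + (0.5)·(-0.25) + (-0.5)·(2.75) + (1.5)·(-5.25)) / 3 = -13.5/3 = -4.5
  S[V,V] = ((2.75)·(2.75) + (-0.25)·(-0.25) + (2.75)·(2.75) + (-5.25)·(-5.25)) / 3 = 42.75/3 = 14.25
  S = [[1.6667, -4.5],
 [-4.5, 14.25]].

Step 3 — invert S. det(S) = 1.6667·14.25 - (-4.5)² = 3.5.
  S^{-1} = (1/det) · [[d, -b], [-b, a]] = [[4.0714, 1.2857],
 [1.2857, 0.4762]].

Step 4 — quadratic form (x̄ - mu_0)^T · S^{-1} · (x̄ - mu_0):
  S^{-1} · (x̄ - mu_0) = (2.1429, 0.9048),
  (x̄ - mu_0)^T · [...] = (-0.5)·(2.1429) + (3.25)·(0.9048) = 1.869.

Step 5 — scale by n: T² = 4 · 1.869 = 7.4762.

T² ≈ 7.4762


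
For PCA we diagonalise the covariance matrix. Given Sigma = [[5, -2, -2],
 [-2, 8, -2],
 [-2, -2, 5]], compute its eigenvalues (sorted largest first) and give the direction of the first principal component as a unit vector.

Step 1 — characteristic polynomial p(λ) = det(λI - Sigma) = λ³ - tr·λ² + c_1·λ - det, where tr = trace, c_1 = sum of the principal 2×2 minors, det = det(Sigma):
  tr = 5 + 8 + 5 = 18,
  c_1 = (5·8 - (-2)²) + (5·5 - (-2)²) + (8·5 - (-2)²) = 36 + 21 + 36 = 93,
  det = 5·(8·5 - (-2)²) - (-2)·((-2)·5 - (-2)·(-2)) + (-2)·((-2)·(-2) - 8·(-2)) = 5·(36) - (-2)·(-14) + (-2)·(20) = 112.
  So p(λ) = λ³ - 18λ² + 93λ - 112.
Step 2 — look for an integer root (rational root theorem: any rational root is an integer divisor of 112). Testing λ = 7:
  p(7) = 343 - 882 + 651 - 112 = 0  ✓
  Dividing out (λ - 7): p(λ) = (λ - 7)(λ² - 11λ + 16).
Step 3 — remaining eigenvalues from the quadratic λ² - 11λ + 16 = 0:
  Δ = 11² - 4·16 = 121 - 64 = 57,  λ = (11 ± √57)/2 = (11 ± 7.5498)/2 ≈ 9.2749 or 1.7251.
  Sorted: λ_1 = 9.2749,  λ_2 = 7,  λ_3 = 1.7251  (check: sum = 18 = tr ✓).

Step 4 — unit eigenvector for λ_1 ≈ 9.2749: v spans the null space of (Sigma - λ_1 I), whose rows are
  r_1 = (-4.2749, -2, -2),  r_2 = (-2, -1.2749, -2),  r_3 = (-2, -2, -4.2749).
  v is orthogonal to every row, so take v ∝ r_1 × r_2 = ((-2)·(-2) - (-2)·(-1.2749), (-2)·(-2) - (-4.2749)·(-2), (-4.2749)·(-1.2749) - (-2)·(-2)) ≈ (1.4502, -4.5498, 1.4502).
  Let u = (1.4502, -4.5498, 1.4502).
  ||u|| = √((1.4502)² + (-4.5498)² + (1.4502)²) = √(24.907) ≈ 4.9907,  v_1 = u/||u|| ≈ (0.2906, -0.9117, 0.2906) (||v_1|| = 1).

λ_1 = 9.2749,  λ_2 = 7,  λ_3 = 1.7251;  v_1 ≈ (0.2906, -0.9117, 0.2906)


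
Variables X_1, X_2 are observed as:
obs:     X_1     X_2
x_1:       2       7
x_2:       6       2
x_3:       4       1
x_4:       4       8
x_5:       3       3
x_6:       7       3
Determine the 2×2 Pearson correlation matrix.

Step 1 — column means:
  mean(X_1) = (2 + 6 + 4 + 4 + 3 + 7) / 6 = 26/6 = 4.3333
  mean(X_2) = (7 + 2 + 1 + 8 + 3 + 3) / 6 = 24/6 = 4

Step 2 — sample variances and covariances s[i,j] = (1/(n-1)) · Σ_k (x_{k,i} - mean_i) · (x_{k,j} - mean_j), with n-1 = 5:
  s[X_1,X_1] = ((-2.3333)·(-2.3333) + (1.6667)·(1.6667) + (-0.3333)·(-0.3333) + (-0.3333)·(-0.3333) + (-1.3333)·(-1.3333) + (2.6667)·(2.6667)) / 5 = 17.3333/5 = 3.4667
  s[X_1,X_2] = ((-2.3333)·(3) + (1.6667)·(-2) + (-0.3333)·(-3) + (-0.3333)·(4) + (-1.3333)·(-1) + (2.6667)·(-1)) / 5 = -12/5 = -2.4
  s[X_2,X_2] = ((3)·(3) + (-2)·(-2) + (-3)·(-3) + (4)·(4) + (-1)·(-1) + (-1)·(-1)) / 5 = 40/5 = 8
  Sample standard deviations s_i = √(s[i,i]):
  s(X_1) = √(3.4667) = 1.8619
  s(X_2) = √(8) = 2.8284

Step 3 — r_{ij} = s_{ij} / (s_i · s_j):
  r[X_1,X_1] = 1 (diagonal).
  r[X_1,X_2] = -2.4 / (1.8619 · 2.8284) = -2.4 / 5.2662 = -0.4557
  r[X_2,X_2] = 1 (diagonal).

R is symmetric with unit diagonal. Assembling:

R = [[1, -0.4557],
 [-0.4557, 1]]


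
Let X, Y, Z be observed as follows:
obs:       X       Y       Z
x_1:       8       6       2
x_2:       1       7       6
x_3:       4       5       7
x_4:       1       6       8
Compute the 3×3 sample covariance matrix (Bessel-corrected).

Step 1 — column means:
  mean(X) = (8 + 1 + 4 + 1) / 4 = 14/4 = 3.5
  mean(Y) = (6 + 7 + 5 + 6) / 4 = 24/4 = 6
  mean(Z) = (2 + 6 + 7 + 8) / 4 = 23/4 = 5.75

Step 2 — sample covariance S[i,j] = (1/(n-1)) · Σ_k (x_{k,i} - mean_i) · (x_{k,j} - mean_j), with n-1 = 3.
  S[X,X] = ((4.5)·(4.5) + (-2.5)·(-2.5) + (0.5)·(0.5) + (-2.5)·(-2.5)) / 3 = 33/3 = 11
  S[X,Y] = ((4.5)·(0) + (-2.5)·(1) + (0.5)·(-1) + (-2.5)·(0)) / 3 = -3/3 = -1
  S[X,Z] = ((4.5)·(-3.75) + (-2.5)·(0.25) + (0.5)·(1.25) + (-2.5)·(2.25)) / 3 = -22.5/3 = -7.5
  S[Y,Y] = ((0)·(0) + (1)·(1) + (-1)·(-1) + (0)·(0)) / 3 = 2/3 = 0.6667
  S[Y,Z] = ((0)·(-3.75) + (1)·(0.25) + (-1)·(1.25) + (0)·(2.25)) / 3 = -1/3 = -0.3333
  S[Z,Z] = ((-3.75)·(-3.75) + (0.25)·(0.25) + (1.25)·(1.25) + (2.25)·(2.25)) / 3 = 20.75/3 = 6.9167

S is symmetric (S[j,i] = S[i,j]). Assembling:

S = [[11, -1, -7.5],
 [-1, 0.6667, -0.3333],
 [-7.5, -0.3333, 6.9167]]


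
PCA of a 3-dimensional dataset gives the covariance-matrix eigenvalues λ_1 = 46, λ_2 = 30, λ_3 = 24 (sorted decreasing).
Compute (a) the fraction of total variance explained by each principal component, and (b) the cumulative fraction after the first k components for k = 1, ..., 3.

Step 1 — total variance = trace(Sigma) = Σ λ_i = 46 + 30 + 24 = 100.

Step 2 — fraction explained by component i = λ_i / Σ λ:
  PC1: 46/100 = 0.46
  PC2: 30/100 = 0.3
  PC3: 24/100 = 0.24

Step 3 — cumulative fraction after k components = (λ_1 + ... + λ_k) / Σ λ:
  k = 1: 46/100 = 0.46
  k = 2: (46 + 30)/100 = 76/100 = 0.76
  k = 3: (46 + 30 + 24)/100 = 100/100 = 1

Summary (fraction, with percent):

explained: PC1 0.46 (46%), PC2 0.3 (30%), PC3 0.24 (24%);  cumulative: 0.46, 0.76, 1


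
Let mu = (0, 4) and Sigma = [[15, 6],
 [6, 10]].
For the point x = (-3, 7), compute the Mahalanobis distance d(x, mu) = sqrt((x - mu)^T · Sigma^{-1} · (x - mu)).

Step 1 — centre the observation: (x - mu) = (-3, 3).

Step 2 — invert Sigma. det(Sigma) = 15·10 - (6)² = 114.
  Sigma^{-1} = (1/det) · [[d, -b], [-b, a]] = [[0.0877, -0.0526],
 [-0.0526, 0.1316]].

Step 3 — form the quadratic (x - mu)^T · Sigma^{-1} · (x - mu):
  Sigma^{-1} · (x - mu) = (-0.4211, 0.5526).
  (x - mu)^T · [Sigma^{-1} · (x - mu)] = (-3)·(-0.4211) + (3)·(0.5526) = 2.9211.

Step 4 — take square root: d = √(2.9211) ≈ 1.7091.

d(x, mu) = √(2.9211) ≈ 1.7091


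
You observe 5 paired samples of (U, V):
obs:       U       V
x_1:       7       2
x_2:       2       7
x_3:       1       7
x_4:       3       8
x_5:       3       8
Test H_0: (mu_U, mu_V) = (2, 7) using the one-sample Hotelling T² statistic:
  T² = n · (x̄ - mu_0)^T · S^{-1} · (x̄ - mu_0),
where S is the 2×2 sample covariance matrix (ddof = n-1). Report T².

Step 1 — sample mean vector:
  mean(U) = (7 + 2 + 1 + 3 + 3) / 5 = 16/5 = 3.2
  mean(V) = (2 + 7 + 7 + 8 + 8) / 5 = 32/5 = 6.4
  x̄ = (3.2, 6.4),  deviation x̄ - mu_0 = (3.2, 6.4) - (2, 7) = (1.2, -0.6).

Step 2 — sample covariance matrix, S[i,j] = (1/(n-1)) · Σ_k (x_{k,i} - mean_i) · (x_{k,j} - mean_j), divisor n-1 = 4:
  S[U,U] = ((3.8)·(3.8) + (-1.2)·(-1.2) + (-2.2)·(-2.2) + (-0.2)·(-0.2) + (-0.2)·(-0.2)) / 4 = 20.8/4 = 5.2
  S[U,V] = ((3.8)·(-4.4) + (-1.2)·(0.6) + (-2.2)·(0.6) + (-0.2)·(1.6) + (-0.2)·(1.6)) / 4 = -19.4/4 = -4.85
  S[V,V] = ((-4.4)·(-4.4) + (0.6)·(0.6) + (0.6)·(0.6) + (1.6)·(1.6) + (1.6)·(1.6)) / 4 = 25.2/4 = 6.3
  S = [[5.2, -4.85],
 [-4.85, 6.3]].

Step 3 — invert S. det(S) = 5.2·6.3 - (-4.85)² = 9.2375.
  S^{-1} = (1/det) · [[d, -b], [-b, a]] = [[0.682, 0.525],
 [0.525, 0.5629]].

Step 4 — quadratic form (x̄ - mu_0)^T · S^{-1} · (x̄ - mu_0):
  S^{-1} · (x̄ - mu_0) = (0.5034, 0.2923),
  (x̄ - mu_0)^T · [...] = (1.2)·(0.5034) + (-0.6)·(0.2923) = 0.4287.

Step 5 — scale by n: T² = 5 · 0.4287 = 2.1434.

T² ≈ 2.1434


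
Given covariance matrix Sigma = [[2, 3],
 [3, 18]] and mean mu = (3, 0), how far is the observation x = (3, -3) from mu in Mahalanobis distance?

Step 1 — centre the observation: (x - mu) = (0, -3).

Step 2 — invert Sigma. det(Sigma) = 2·18 - (3)² = 27.
  Sigma^{-1} = (1/det) · [[d, -b], [-b, a]] = [[0.6667, -0.1111],
 [-0.1111, 0.0741]].

Step 3 — form the quadratic (x - mu)^T · Sigma^{-1} · (x - mu):
  Sigma^{-1} · (x - mu) = (0.3333, -0.2222).
  (x - mu)^T · [Sigma^{-1} · (x - mu)] = (0)·(0.3333) + (-3)·(-0.2222) = 0.6667.

Step 4 — take square root: d = √(0.6667) ≈ 0.8165.

d(x, mu) = √(0.6667) ≈ 0.8165


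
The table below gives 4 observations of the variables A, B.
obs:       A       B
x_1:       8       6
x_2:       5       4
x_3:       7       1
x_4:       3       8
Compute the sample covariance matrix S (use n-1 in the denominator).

Step 1 — column means:
  mean(A) = (8 + 5 + 7 + 3) / 4 = 23/4 = 5.75
  mean(B) = (6 + 4 + 1 + 8) / 4 = 19/4 = 4.75

Step 2 — sample covariance S[i,j] = (1/(n-1)) · Σ_k (x_{k,i} - mean_i) · (x_{k,j} - mean_j), with n-1 = 3.
  S[A,A] = ((2.25)·(2.25) + (-0.75)·(-0.75) + (1.25)·(1.25) + (-2.75)·(-2.75)) / 3 = 14.75/3 = 4.9167
  S[A,B] = ((2.25)·(1.25) + (-0.75)·(-0.75) + (1.25)·(-3.75) + (-2.75)·(3.25)) / 3 = -10.25/3 = -3.4167
  S[B,B] = ((1.25)·(1.25) + (-0.75)·(-0.75) + (-3.75)·(-3.75) + (3.25)·(3.25)) / 3 = 26.75/3 = 8.9167

S is symmetric (S[j,i] = S[i,j]). Assembling:

S = [[4.9167, -3.4167],
 [-3.4167, 8.9167]]


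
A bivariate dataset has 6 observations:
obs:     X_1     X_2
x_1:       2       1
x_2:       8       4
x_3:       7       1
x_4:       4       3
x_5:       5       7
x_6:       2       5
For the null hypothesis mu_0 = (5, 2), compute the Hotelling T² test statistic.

Step 1 — sample mean vector:
  mean(X_1) = (2 + 8 + 7 + 4 + 5 + 2) / 6 = 28/6 = 4.6667
  mean(X_2) = (1 + 4 + 1 + 3 + 7 + 5) / 6 = 21/6 = 3.5
  x̄ = (4.6667, 3.5),  deviation x̄ - mu_0 = (4.6667, 3.5) - (5, 2) = (-0.3333, 1.5).

Step 2 — sample covariance matrix, S[i,j] = (1/(n-1)) · Σ_k (x_{k,i} - mean_i) · (x_{k,j} - mean_j), divisor n-1 = 5:
  S[X_1,X_1] = ((-2.6667)·(-2.6667) + (3.3333)·(3.3333) + (2.3333)·(2.3333) + (-0.6667)·(-0.6667) + (0.3333)·(0.3333) + (-2.6667)·(-2.6667)) / 5 = 31.3333/5 = 6.2667
  S[X_1,X_2] = ((-2.6667)·(-2.5) + (3.3333)·(0.5) + (2.3333)·(-2.5) + (-0.6667)·(-0.5) + (0.3333)·(3.5) + (-2.6667)·(1.5)) / 5 = 0/5 = 0
  S[X_2,X_2] = ((-2.5)·(-2.5) + (0.5)·(0.5) + (-2.5)·(-2.5) + (-0.5)·(-0.5) + (3.5)·(3.5) + (1.5)·(1.5)) / 5 = 27.5/5 = 5.5
  S = [[6.2667, 0],
 [0, 5.5]].

Step 3 — invert S. det(S) = 6.2667·5.5 - (0)² = 34.4667.
  S^{-1} = (1/det) · [[d, -b], [-b, a]] = [[0.1596, 0],
 [0, 0.1818]].

Step 4 — quadratic form (x̄ - mu_0)^T · S^{-1} · (x̄ - mu_0):
  S^{-1} · (x̄ - mu_0) = (-0.0532, 0.2727),
  (x̄ - mu_0)^T · [...] = (-0.3333)·(-0.0532) + (1.5)·(0.2727) = 0.4268.

Step 5 — scale by n: T² = 6 · 0.4268 = 2.5609.

T² ≈ 2.5609


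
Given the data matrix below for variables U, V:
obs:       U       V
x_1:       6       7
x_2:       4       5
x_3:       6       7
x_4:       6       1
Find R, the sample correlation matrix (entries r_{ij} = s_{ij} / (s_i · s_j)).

Step 1 — column means:
  mean(U) = (6 + 4 + 6 + 6) / 4 = 22/4 = 5.5
  mean(V) = (7 + 5 + 7 + 1) / 4 = 20/4 = 5

Step 2 — sample variances and covariances s[i,j] = (1/(n-1)) · Σ_k (x_{k,i} - mean_i) · (x_{k,j} - mean_j), with n-1 = 3:
  s[U,U] = ((0.5)·(0.5) + (-1.5)·(-1.5) + (0.5)·(0.5) + (0.5)·(0.5)) / 3 = 3/3 = 1
  s[U,V] = ((0.5)·(2) + (-1.5)·(0) + (0.5)·(2) + (0.5)·(-4)) / 3 = 0/3 = 0
  s[V,V] = ((2)·(2) + (0)·(0) + (2)·(2) + (-4)·(-4)) / 3 = 24/3 = 8
  Sample standard deviations s_i = √(s[i,i]):
  s(U) = √(1) = 1
  s(V) = √(8) = 2.8284

Step 3 — r_{ij} = s_{ij} / (s_i · s_j):
  r[U,U] = 1 (diagonal).
  r[U,V] = 0 / (1 · 2.8284) = 0 / 2.8284 = 0
  r[V,V] = 1 (diagonal).

R is symmetric with unit diagonal. Assembling:

R = [[1, 0],
 [0, 1]]


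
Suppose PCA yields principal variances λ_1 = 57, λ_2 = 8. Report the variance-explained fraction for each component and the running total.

Step 1 — total variance = trace(Sigma) = Σ λ_i = 57 + 8 = 65.

Step 2 — fraction explained by component i = λ_i / Σ λ:
  PC1: 57/65 = 0.8769
  PC2: 8/65 = 0.1231

Step 3 — cumulative fraction after k components = (λ_1 + ... + λ_k) / Σ λ:
  k = 1: 57/65 = 0.8769
  k = 2: (57 + 8)/65 = 65/65 = 1

Summary (fraction, with percent):

explained: PC1 0.8769 (87.69%), PC2 0.1231 (12.31%);  cumulative: 0.8769, 1


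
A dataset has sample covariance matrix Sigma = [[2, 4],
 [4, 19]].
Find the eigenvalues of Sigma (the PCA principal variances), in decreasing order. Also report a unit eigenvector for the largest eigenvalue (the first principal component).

Step 1 — characteristic polynomial of 2×2 Sigma:
  det(Sigma - λI) = λ² - trace · λ + det = 0.
  trace = 2 + 19 = 21, det = 2·19 - (4)² = 22.
Step 2 — discriminant:
  Δ = trace² - 4·det = 441 - 88 = 353.
Step 3 — eigenvalues:
  λ = (trace ± √Δ)/2 = (21 ± 18.7883)/2,
  λ_1 = 19.8941,  λ_2 = 1.1059.

Step 4 — unit eigenvector for λ_1: solve (Sigma - λ_1 I)v = 0. First row:
  (2 - 19.8941)·v_x + (4)·v_y = 0, i.e. (-17.8941)·v_x + (4)·v_y = 0,
  so v ∝ (b, λ_1 - a) = (4, 17.8941) = u.
  ||u|| = √((4)² + (17.8941)²) = √(336.2005) ≈ 18.3358,
  v_1 = u/||u|| ≈ (0.2182, 0.9759) (||v_1|| = 1).

λ_1 = 19.8941,  λ_2 = 1.1059;  v_1 ≈ (0.2182, 0.9759)


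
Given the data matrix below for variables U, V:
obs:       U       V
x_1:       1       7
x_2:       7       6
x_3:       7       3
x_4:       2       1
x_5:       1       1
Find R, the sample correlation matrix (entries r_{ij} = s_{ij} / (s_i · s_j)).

Step 1 — column means:
  mean(U) = (1 + 7 + 7 + 2 + 1) / 5 = 18/5 = 3.6
  mean(V) = (7 + 6 + 3 + 1 + 1) / 5 = 18/5 = 3.6

Step 2 — sample variances and covariances s[i,j] = (1/(n-1)) · Σ_k (x_{k,i} - mean_i) · (x_{k,j} - mean_j), with n-1 = 4:
  s[U,U] = ((-2.6)·(-2.6) + (3.4)·(3.4) + (3.4)·(3.4) + (-1.6)·(-1.6) + (-2.6)·(-2.6)) / 4 = 39.2/4 = 9.8
  s[U,V] = ((-2.6)·(3.4) + (3.4)·(2.4) + (3.4)·(-0.6) + (-1.6)·(-2.6) + (-2.6)·(-2.6)) / 4 = 8.2/4 = 2.05
  s[V,V] = ((3.4)·(3.4) + (2.4)·(2.4) + (-0.6)·(-0.6) + (-2.6)·(-2.6) + (-2.6)·(-2.6)) / 4 = 31.2/4 = 7.8
  Sample standard deviations s_i = √(s[i,i]):
  s(U) = √(9.8) = 3.1305
  s(V) = √(7.8) = 2.7928

Step 3 — r_{ij} = s_{ij} / (s_i · s_j):
  r[U,U] = 1 (diagonal).
  r[U,V] = 2.05 / (3.1305 · 2.7928) = 2.05 / 8.743 = 0.2345
  r[V,V] = 1 (diagonal).

R is symmetric with unit diagonal. Assembling:

R = [[1, 0.2345],
 [0.2345, 1]]


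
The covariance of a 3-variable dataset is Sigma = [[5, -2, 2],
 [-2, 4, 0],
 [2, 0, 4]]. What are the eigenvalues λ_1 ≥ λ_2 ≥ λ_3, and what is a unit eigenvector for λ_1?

Step 1 — characteristic polynomial p(λ) = det(λI - Sigma) = λ³ - tr·λ² + c_1·λ - det, where tr = trace, c_1 = sum of the principal 2×2 minors, det = det(Sigma):
  tr = 5 + 4 + 4 = 13,
  c_1 = (5·4 - (-2)²) + (5·4 - (2)²) + (4·4 - (0)²) = 16 + 16 + 16 = 48,
  det = 5·(4·4 - (0)²) - (-2)·((-2)·4 - (0)·(2)) + (2)·((-2)·(0) - 4·(2)) = 5·(16) - (-2)·(-8) + (2)·(-8) = 48.
  So p(λ) = λ³ - 13λ² + 48λ - 48.
Step 2 — look for an integer root (rational root theorem: any rational root is an integer divisor of 48). Testing λ = 4:
  p(4) = 64 - 208 + 192 - 48 = 0  ✓
  Dividing out (λ - 4): p(λ) = (λ - 4)(λ² - 9λ + 12).
Step 3 — remaining eigenvalues from the quadratic λ² - 9λ + 12 = 0:
  Δ = 9² - 4·12 = 81 - 48 = 33,  λ = (9 ± √33)/2 = (9 ± 5.7446)/2 ≈ 7.3723 or 1.6277.
  Sorted: λ_1 = 7.3723,  λ_2 = 4,  λ_3 = 1.6277  (check: sum = 13 = tr ✓).

Step 4 — unit eigenvector for λ_1 ≈ 7.3723: v spans the null space of (Sigma - λ_1 I), whose rows are
  r_1 = (-2.3723, -2, 2),  r_2 = (-2, -3.3723, 0),  r_3 = (2, 0, -3.3723).
  v is orthogonal to every row, so take v ∝ r_1 × r_2 = ((-2)·(0) - (2)·(-3.3723), (2)·(-2) - (-2.3723)·(0), (-2.3723)·(-3.3723) - (-2)·(-2)) ≈ (6.7446, -4, 4).
  Let u = (6.7446, -4, 4).
  ||u|| = √((6.7446)² + (-4)² + (4)²) = √(77.4891) ≈ 8.8028,  v_1 = u/||u|| ≈ (0.7662, -0.4544, 0.4544) (||v_1|| = 1).

λ_1 = 7.3723,  λ_2 = 4,  λ_3 = 1.6277;  v_1 ≈ (0.7662, -0.4544, 0.4544)


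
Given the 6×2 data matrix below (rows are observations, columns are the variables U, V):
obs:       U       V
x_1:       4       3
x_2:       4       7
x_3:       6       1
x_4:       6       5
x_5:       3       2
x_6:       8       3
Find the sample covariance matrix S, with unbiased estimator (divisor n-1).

Step 1 — column means:
  mean(U) = (4 + 4 + 6 + 6 + 3 + 8) / 6 = 31/6 = 5.1667
  mean(V) = (3 + 7 + 1 + 5 + 2 + 3) / 6 = 21/6 = 3.5

Step 2 — sample covariance S[i,j] = (1/(n-1)) · Σ_k (x_{k,i} - mean_i) · (x_{k,j} - mean_j), with n-1 = 5.
  S[U,U] = ((-1.1667)·(-1.1667) + (-1.1667)·(-1.1667) + (0.8333)·(0.8333) + (0.8333)·(0.8333) + (-2.1667)·(-2.1667) + (2.8333)·(2.8333)) / 5 = 16.8333/5 = 3.3667
  S[U,V] = ((-1.1667)·(-0.5) + (-1.1667)·(3.5) + (0.8333)·(-2.5) + (0.8333)·(1.5) + (-2.1667)·(-1.5) + (2.8333)·(-0.5)) / 5 = -2.5/5 = -0.5
  S[V,V] = ((-0.5)·(-0.5) + (3.5)·(3.5) + (-2.5)·(-2.5) + (1.5)·(1.5) + (-1.5)·(-1.5) + (-0.5)·(-0.5)) / 5 = 23.5/5 = 4.7

S is symmetric (S[j,i] = S[i,j]). Assembling:

S = [[3.3667, -0.5],
 [-0.5, 4.7]]


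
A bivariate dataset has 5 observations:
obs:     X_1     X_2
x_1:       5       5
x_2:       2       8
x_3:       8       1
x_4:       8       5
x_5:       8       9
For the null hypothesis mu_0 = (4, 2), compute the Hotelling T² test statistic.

Step 1 — sample mean vector:
  mean(X_1) = (5 + 2 + 8 + 8 + 8) / 5 = 31/5 = 6.2
  mean(X_2) = (5 + 8 + 1 + 5 + 9) / 5 = 28/5 = 5.6
  x̄ = (6.2, 5.6),  deviation x̄ - mu_0 = (6.2, 5.6) - (4, 2) = (2.2, 3.6).

Step 2 — sample covariance matrix, S[i,j] = (1/(n-1)) · Σ_k (x_{k,i} - mean_i) · (x_{k,j} - mean_j), divisor n-1 = 4:
  S[X_1,X_1] = ((-1.2)·(-1.2) + (-4.2)·(-4.2) + (1.8)·(1.8) + (1.8)·(1.8) + (1.8)·(1.8)) / 4 = 28.8/4 = 7.2
  S[X_1,X_2] = ((-1.2)·(-0.6) + (-4.2)·(2.4) + (1.8)·(-4.6) + (1.8)·(-0.6) + (1.8)·(3.4)) / 4 = -12.6/4 = -3.15
  S[X_2,X_2] = ((-0.6)·(-0.6) + (2.4)·(2.4) + (-4.6)·(-4.6) + (-0.6)·(-0.6) + (3.4)·(3.4)) / 4 = 39.2/4 = 9.8
  S = [[7.2, -3.15],
 [-3.15, 9.8]].

Step 3 — invert S. det(S) = 7.2·9.8 - (-3.15)² = 60.6375.
  S^{-1} = (1/det) · [[d, -b], [-b, a]] = [[0.1616, 0.0519],
 [0.0519, 0.1187]].

Step 4 — quadratic form (x̄ - mu_0)^T · S^{-1} · (x̄ - mu_0):
  S^{-1} · (x̄ - mu_0) = (0.5426, 0.5417),
  (x̄ - mu_0)^T · [...] = (2.2)·(0.5426) + (3.6)·(0.5417) = 3.1439.

Step 5 — scale by n: T² = 5 · 3.1439 = 15.7196.

T² ≈ 15.7196


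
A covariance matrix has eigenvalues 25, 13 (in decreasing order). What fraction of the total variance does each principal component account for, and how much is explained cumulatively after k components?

Step 1 — total variance = trace(Sigma) = Σ λ_i = 25 + 13 = 38.

Step 2 — fraction explained by component i = λ_i / Σ λ:
  PC1: 25/38 = 0.6579
  PC2: 13/38 = 0.3421

Step 3 — cumulative fraction after k components = (λ_1 + ... + λ_k) / Σ λ:
  k = 1: 25/38 = 0.6579
  k = 2: (25 + 13)/38 = 38/38 = 1

Summary (fraction, with percent):

explained: PC1 0.6579 (65.79%), PC2 0.3421 (34.21%);  cumulative: 0.6579, 1


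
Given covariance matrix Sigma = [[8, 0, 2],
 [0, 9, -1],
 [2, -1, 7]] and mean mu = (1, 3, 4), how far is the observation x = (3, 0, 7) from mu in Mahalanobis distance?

Step 1 — centre the observation: (x - mu) = (2, -3, 3).

Step 2 — invert Sigma (cofactor / det for 3×3, or solve directly):
  Sigma^{-1} = [[0.1348, -0.0043, -0.0391],
 [-0.0043, 0.113, 0.0174],
 [-0.0391, 0.0174, 0.1565]].

Step 3 — form the quadratic (x - mu)^T · Sigma^{-1} · (x - mu):
  Sigma^{-1} · (x - mu) = (0.1652, -0.2957, 0.3391).
  (x - mu)^T · [Sigma^{-1} · (x - mu)] = (2)·(0.1652) + (-3)·(-0.2957) + (3)·(0.3391) = 2.2348.

Step 4 — take square root: d = √(2.2348) ≈ 1.4949.

d(x, mu) = √(2.2348) ≈ 1.4949


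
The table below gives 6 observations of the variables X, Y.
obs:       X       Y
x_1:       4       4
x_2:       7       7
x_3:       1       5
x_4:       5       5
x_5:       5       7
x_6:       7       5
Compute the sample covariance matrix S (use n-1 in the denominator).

Step 1 — column means:
  mean(X) = (4 + 7 + 1 + 5 + 5 + 7) / 6 = 29/6 = 4.8333
  mean(Y) = (4 + 7 + 5 + 5 + 7 + 5) / 6 = 33/6 = 5.5

Step 2 — sample covariance S[i,j] = (1/(n-1)) · Σ_k (x_{k,i} - mean_i) · (x_{k,j} - mean_j), with n-1 = 5.
  S[X,X] = ((-0.8333)·(-0.8333) + (2.1667)·(2.1667) + (-3.8333)·(-3.8333) + (0.1667)·(0.1667) + (0.1667)·(0.1667) + (2.1667)·(2.1667)) / 5 = 24.8333/5 = 4.9667
  S[X,Y] = ((-0.8333)·(-1.5) + (2.1667)·(1.5) + (-3.8333)·(-0.5) + (0.1667)·(-0.5) + (0.1667)·(1.5) + (2.1667)·(-0.5)) / 5 = 5.5/5 = 1.1
  S[Y,Y] = ((-1.5)·(-1.5) + (1.5)·(1.5) + (-0.5)·(-0.5) + (-0.5)·(-0.5) + (1.5)·(1.5) + (-0.5)·(-0.5)) / 5 = 7.5/5 = 1.5

S is symmetric (S[j,i] = S[i,j]). Assembling:

S = [[4.9667, 1.1],
 [1.1, 1.5]]


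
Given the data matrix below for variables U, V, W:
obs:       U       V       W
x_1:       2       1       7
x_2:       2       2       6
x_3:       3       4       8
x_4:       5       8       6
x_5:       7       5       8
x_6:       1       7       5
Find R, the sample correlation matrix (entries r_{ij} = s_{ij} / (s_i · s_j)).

Step 1 — column means:
  mean(U) = (2 + 2 + 3 + 5 + 7 + 1) / 6 = 20/6 = 3.3333
  mean(V) = (1 + 2 + 4 + 8 + 5 + 7) / 6 = 27/6 = 4.5
  mean(W) = (7 + 6 + 8 + 6 + 8 + 5) / 6 = 40/6 = 6.6667

Step 2 — sample variances and covariances s[i,j] = (1/(n-1)) · Σ_k (x_{k,i} - mean_i) · (x_{k,j} - mean_j), with n-1 = 5:
  s[U,U] = ((-1.3333)·(-1.3333) + (-1.3333)·(-1.3333) + (-0.3333)·(-0.3333) + (1.6667)·(1.6667) + (3.6667)·(3.6667) + (-2.3333)·(-2.3333)) / 5 = 25.3333/5 = 5.0667
  s[U,V] = ((-1.3333)·(-3.5) + (-1.3333)·(-2.5) + (-0.3333)·(-0.5) + (1.6667)·(3.5) + (3.6667)·(0.5) + (-2.3333)·(2.5)) / 5 = 10/5 = 2
  s[U,W] = ((-1.3333)·(0.3333) + (-1.3333)·(-0.6667) + (-0.3333)·(1.3333) + (1.6667)·(-0.6667) + (3.6667)·(1.3333) + (-2.3333)·(-1.6667)) / 5 = 7.6667/5 = 1.5333
  s[V,V] = ((-3.5)·(-3.5) + (-2.5)·(-2.5) + (-0.5)·(-0.5) + (3.5)·(3.5) + (0.5)·(0.5) + (2.5)·(2.5)) / 5 = 37.5/5 = 7.5
  s[V,W] = ((-3.5)·(0.3333) + (-2.5)·(-0.6667) + (-0.5)·(1.3333) + (3.5)·(-0.6667) + (0.5)·(1.3333) + (2.5)·(-1.6667)) / 5 = -6/5 = -1.2
  s[W,W] = ((0.3333)·(0.3333) + (-0.6667)·(-0.6667) + (1.3333)·(1.3333) + (-0.6667)·(-0.6667) + (1.3333)·(1.3333) + (-1.6667)·(-1.6667)) / 5 = 7.3333/5 = 1.4667
  Sample standard deviations s_i = √(s[i,i]):
  s(U) = √(5.0667) = 2.2509
  s(V) = √(7.5) = 2.7386
  s(W) = √(1.4667) = 1.2111

Step 3 — r_{ij} = s_{ij} / (s_i · s_j):
  r[U,U] = 1 (diagonal).
  r[U,V] = 2 / (2.2509 · 2.7386) = 2 / 6.1644 = 0.3244
  r[U,W] = 1.5333 / (2.2509 · 1.2111) = 1.5333 / 2.726 = 0.5625
  r[V,V] = 1 (diagonal).
  r[V,W] = -1.2 / (2.7386 · 1.2111) = -1.2 / 3.3166 = -0.3618
  r[W,W] = 1 (diagonal).

R is symmetric with unit diagonal. Assembling:

R = [[1, 0.3244, 0.5625],
 [0.3244, 1, -0.3618],
 [0.5625, -0.3618, 1]]


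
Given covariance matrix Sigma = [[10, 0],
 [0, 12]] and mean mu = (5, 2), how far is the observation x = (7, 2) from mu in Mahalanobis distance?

Step 1 — centre the observation: (x - mu) = (2, 0).

Step 2 — invert Sigma. det(Sigma) = 10·12 - (0)² = 120.
  Sigma^{-1} = (1/det) · [[d, -b], [-b, a]] = [[0.1, 0],
 [0, 0.0833]].

Step 3 — form the quadratic (x - mu)^T · Sigma^{-1} · (x - mu):
  Sigma^{-1} · (x - mu) = (0.2, 0).
  (x - mu)^T · [Sigma^{-1} · (x - mu)] = (2)·(0.2) + (0)·(0) = 0.4.

Step 4 — take square root: d = √(0.4) ≈ 0.6325.

d(x, mu) = √(0.4) ≈ 0.6325


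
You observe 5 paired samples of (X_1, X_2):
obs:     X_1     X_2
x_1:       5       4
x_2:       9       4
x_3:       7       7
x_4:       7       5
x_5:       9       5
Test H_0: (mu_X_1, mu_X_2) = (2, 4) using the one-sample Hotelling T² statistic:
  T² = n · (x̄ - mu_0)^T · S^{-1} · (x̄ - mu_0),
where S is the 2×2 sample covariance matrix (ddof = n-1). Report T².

Step 1 — sample mean vector:
  mean(X_1) = (5 + 9 + 7 + 7 + 9) / 5 = 37/5 = 7.4
  mean(X_2) = (4 + 4 + 7 + 5 + 5) / 5 = 25/5 = 5
  x̄ = (7.4, 5),  deviation x̄ - mu_0 = (7.4, 5) - (2, 4) = (5.4, 1).

Step 2 — sample covariance matrix, S[i,j] = (1/(n-1)) · Σ_k (x_{k,i} - mean_i) · (x_{k,j} - mean_j), divisor n-1 = 4:
  S[X_1,X_1] = ((-2.4)·(-2.4) + (1.6)·(1.6) + (-0.4)·(-0.4) + (-0.4)·(-0.4) + (1.6)·(1.6)) / 4 = 11.2/4 = 2.8
  S[X_1,X_2] = ((-2.4)·(-1) + (1.6)·(-1) + (-0.4)·(2) + (-0.4)·(0) + (1.6)·(0)) / 4 = 0/4 = 0
  S[X_2,X_2] = ((-1)·(-1) + (-1)·(-1) + (2)·(2) + (0)·(0) + (0)·(0)) / 4 = 6/4 = 1.5
  S = [[2.8, 0],
 [0, 1.5]].

Step 3 — invert S. det(S) = 2.8·1.5 - (0)² = 4.2.
  S^{-1} = (1/det) · [[d, -b], [-b, a]] = [[0.3571, 0],
 [0, 0.6667]].

Step 4 — quadratic form (x̄ - mu_0)^T · S^{-1} · (x̄ - mu_0):
  S^{-1} · (x̄ - mu_0) = (1.9286, 0.6667),
  (x̄ - mu_0)^T · [...] = (5.4)·(1.9286) + (1)·(0.6667) = 11.081.

Step 5 — scale by n: T² = 5 · 11.081 = 55.4048.

T² ≈ 55.4048


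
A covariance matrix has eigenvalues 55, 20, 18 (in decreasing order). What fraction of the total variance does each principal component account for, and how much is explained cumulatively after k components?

Step 1 — total variance = trace(Sigma) = Σ λ_i = 55 + 20 + 18 = 93.

Step 2 — fraction explained by component i = λ_i / Σ λ:
  PC1: 55/93 = 0.5914
  PC2: 20/93 = 0.2151
  PC3: 18/93 = 0.1935

Step 3 — cumulative fraction after k components = (λ_1 + ... + λ_k) / Σ λ:
  k = 1: 55/93 = 0.5914
  k = 2: (55 + 20)/93 = 75/93 = 0.8065
  k = 3: (55 + 20 + 18)/93 = 93/93 = 1

Summary (fraction, with percent):

explained: PC1 0.5914 (59.14%), PC2 0.2151 (21.51%), PC3 0.1935 (19.35%);  cumulative: 0.5914, 0.8065, 1


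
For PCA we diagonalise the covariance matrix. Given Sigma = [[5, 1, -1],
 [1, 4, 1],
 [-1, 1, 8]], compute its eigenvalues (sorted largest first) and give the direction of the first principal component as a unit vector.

Step 1 — characteristic polynomial p(λ) = det(λI - Sigma) = λ³ - tr·λ² + c_1·λ - det, where tr = trace, c_1 = sum of the principal 2×2 minors, det = det(Sigma):
  tr = 5 + 4 + 8 = 17,
  c_1 = (5·4 - (1)²) + (5·8 - (-1)²) + (4·8 - (1)²) = 19 + 39 + 31 = 89,
  det = 5·(4·8 - (1)²) - (1)·((1)·8 - (1)·(-1)) + (-1)·((1)·(1) - 4·(-1)) = 5·(31) - (1)·(9) + (-1)·(5) = 141.
  So p(λ) = λ³ - 17λ² + 89λ - 141.
Step 2 — look for an integer root (rational root theorem: any rational root is an integer divisor of 141). Testing λ = 3:
  p(3) = 27 - 153 + 267 - 141 = 0  ✓
  Dividing out (λ - 3): p(λ) = (λ - 3)(λ² - 14λ + 47).
Step 3 — remaining eigenvalues from the quadratic λ² - 14λ + 47 = 0:
  Δ = 14² - 4·47 = 196 - 188 = 8,  λ = (14 ± √8)/2 = (14 ± 2.8284)/2 ≈ 8.4142 or 5.5858.
  Sorted: λ_1 = 8.4142,  λ_2 = 5.5858,  λ_3 = 3  (check: sum = 17 = tr ✓).

Step 4 — unit eigenvector for λ_1 ≈ 8.4142: v spans the null space of (Sigma - λ_1 I), whose rows are
  r_1 = (-3.4142, 1, -1),  r_2 = (1, -4.4142, 1),  r_3 = (-1, 1, -0.4142).
  v is orthogonal to every row, so take v ∝ r_1 × r_2 = ((1)·(1) - (-1)·(-4.4142), (-1)·(1) - (-3.4142)·(1), (-3.4142)·(-4.4142) - (1)·(1)) ≈ (-3.4142, 2.4142, 14.0711).
  Rescale (multiply by -1 so the first nonzero entry is positive): u = (3.4142, -2.4142, -14.0711).
  ||u|| = √((3.4142)² + (-2.4142)² + (-14.0711)²) = √(215.4802) ≈ 14.6792,  v_1 = u/||u|| ≈ (0.2326, -0.1645, -0.9586) (||v_1|| = 1).

λ_1 = 8.4142,  λ_2 = 5.5858,  λ_3 = 3;  v_1 ≈ (0.2326, -0.1645, -0.9586)


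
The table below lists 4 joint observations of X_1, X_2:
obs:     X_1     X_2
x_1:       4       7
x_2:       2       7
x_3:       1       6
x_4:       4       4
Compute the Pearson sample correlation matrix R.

Step 1 — column means:
  mean(X_1) = (4 + 2 + 1 + 4) / 4 = 11/4 = 2.75
  mean(X_2) = (7 + 7 + 6 + 4) / 4 = 24/4 = 6

Step 2 — sample variances and covariances s[i,j] = (1/(n-1)) · Σ_k (x_{k,i} - mean_i) · (x_{k,j} - mean_j), with n-1 = 3:
  s[X_1,X_1] = ((1.25)·(1.25) + (-0.75)·(-0.75) + (-1.75)·(-1.75) + (1.25)·(1.25)) / 3 = 6.75/3 = 2.25
  s[X_1,X_2] = ((1.25)·(1) + (-0.75)·(1) + (-1.75)·(0) + (1.25)·(-2)) / 3 = -2/3 = -0.6667
  s[X_2,X_2] = ((1)·(1) + (1)·(1) + (0)·(0) + (-2)·(-2)) / 3 = 6/3 = 2
  Sample standard deviations s_i = √(s[i,i]):
  s(X_1) = √(2.25) = 1.5
  s(X_2) = √(2) = 1.4142

Step 3 — r_{ij} = s_{ij} / (s_i · s_j):
  r[X_1,X_1] = 1 (diagonal).
  r[X_1,X_2] = -0.6667 / (1.5 · 1.4142) = -0.6667 / 2.1213 = -0.3143
  r[X_2,X_2] = 1 (diagonal).

R is symmetric with unit diagonal. Assembling:

R = [[1, -0.3143],
 [-0.3143, 1]]


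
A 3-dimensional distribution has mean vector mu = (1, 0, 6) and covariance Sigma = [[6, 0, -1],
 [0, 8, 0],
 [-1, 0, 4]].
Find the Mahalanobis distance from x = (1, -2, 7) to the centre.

Step 1 — centre the observation: (x - mu) = (0, -2, 1).

Step 2 — invert Sigma (cofactor / det for 3×3, or solve directly):
  Sigma^{-1} = [[0.1739, 0, 0.0435],
 [0, 0.125, 0],
 [0.0435, 0, 0.2609]].

Step 3 — form the quadratic (x - mu)^T · Sigma^{-1} · (x - mu):
  Sigma^{-1} · (x - mu) = (0.0435, -0.25, 0.2609).
  (x - mu)^T · [Sigma^{-1} · (x - mu)] = (0)·(0.0435) + (-2)·(-0.25) + (1)·(0.2609) = 0.7609.

Step 4 — take square root: d = √(0.7609) ≈ 0.8723.

d(x, mu) = √(0.7609) ≈ 0.8723


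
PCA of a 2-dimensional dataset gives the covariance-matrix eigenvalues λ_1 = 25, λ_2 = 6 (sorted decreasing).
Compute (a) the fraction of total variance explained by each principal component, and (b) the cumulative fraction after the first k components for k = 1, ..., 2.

Step 1 — total variance = trace(Sigma) = Σ λ_i = 25 + 6 = 31.

Step 2 — fraction explained by component i = λ_i / Σ λ:
  PC1: 25/31 = 0.8065
  PC2: 6/31 = 0.1935

Step 3 — cumulative fraction after k components = (λ_1 + ... + λ_k) / Σ λ:
  k = 1: 25/31 = 0.8065
  k = 2: (25 + 6)/31 = 31/31 = 1

Summary (fraction, with percent):

explained: PC1 0.8065 (80.65%), PC2 0.1935 (19.35%);  cumulative: 0.8065, 1


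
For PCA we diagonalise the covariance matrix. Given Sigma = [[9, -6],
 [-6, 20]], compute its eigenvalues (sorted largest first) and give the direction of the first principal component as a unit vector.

Step 1 — characteristic polynomial of 2×2 Sigma:
  det(Sigma - λI) = λ² - trace · λ + det = 0.
  trace = 9 + 20 = 29, det = 9·20 - (-6)² = 144.
Step 2 — discriminant:
  Δ = trace² - 4·det = 841 - 576 = 265.
Step 3 — eigenvalues:
  λ = (trace ± √Δ)/2 = (29 ± 16.2788)/2,
  λ_1 = 22.6394,  λ_2 = 6.3606.

Step 4 — unit eigenvector for λ_1: solve (Sigma - λ_1 I)v = 0. First row:
  (9 - 22.6394)·v_x + (-6)·v_y = 0, i.e. (-13.6394)·v_x + (-6)·v_y = 0,
  so v ∝ (b, λ_1 - a) = (-6, 13.6394); multiply by -1 so the first entry is positive: u = (6, -13.6394).
  ||u|| = √((6)² + (-13.6394)²) = √(222.0335) ≈ 14.9008,
  v_1 = u/||u|| ≈ (0.4027, -0.9153) (||v_1|| = 1).

λ_1 = 22.6394,  λ_2 = 6.3606;  v_1 ≈ (0.4027, -0.9153)


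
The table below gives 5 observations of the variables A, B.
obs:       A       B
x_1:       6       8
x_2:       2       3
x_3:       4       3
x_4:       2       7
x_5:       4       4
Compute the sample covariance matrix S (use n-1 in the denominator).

Step 1 — column means:
  mean(A) = (6 + 2 + 4 + 2 + 4) / 5 = 18/5 = 3.6
  mean(B) = (8 + 3 + 3 + 7 + 4) / 5 = 25/5 = 5

Step 2 — sample covariance S[i,j] = (1/(n-1)) · Σ_k (x_{k,i} - mean_i) · (x_{k,j} - mean_j), with n-1 = 4.
  S[A,A] = ((2.4)·(2.4) + (-1.6)·(-1.6) + (0.4)·(0.4) + (-1.6)·(-1.6) + (0.4)·(0.4)) / 4 = 11.2/4 = 2.8
  S[A,B] = ((2.4)·(3) + (-1.6)·(-2) + (0.4)·(-2) + (-1.6)·(2) + (0.4)·(-1)) / 4 = 6/4 = 1.5
  S[B,B] = ((3)·(3) + (-2)·(-2) + (-2)·(-2) + (2)·(2) + (-1)·(-1)) / 4 = 22/4 = 5.5

S is symmetric (S[j,i] = S[i,j]). Assembling:

S = [[2.8, 1.5],
 [1.5, 5.5]]


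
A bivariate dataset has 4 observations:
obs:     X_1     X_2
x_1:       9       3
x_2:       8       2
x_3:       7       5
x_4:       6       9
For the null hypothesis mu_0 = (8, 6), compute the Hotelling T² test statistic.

Step 1 — sample mean vector:
  mean(X_1) = (9 + 8 + 7 + 6) / 4 = 30/4 = 7.5
  mean(X_2) = (3 + 2 + 5 + 9) / 4 = 19/4 = 4.75
  x̄ = (7.5, 4.75),  deviation x̄ - mu_0 = (7.5, 4.75) - (8, 6) = (-0.5, -1.25).

Step 2 — sample covariance matrix, S[i,j] = (1/(n-1)) · Σ_k (x_{k,i} - mean_i) · (x_{k,j} - mean_j), divisor n-1 = 3:
  S[X_1,X_1] = ((1.5)·(1.5) + (0.5)·(0.5) + (-0.5)·(-0.5) + (-1.5)·(-1.5)) / 3 = 5/3 = 1.6667
  S[X_1,X_2] = ((1.5)·(-1.75) + (0.5)·(-2.75) + (-0.5)·(0.25) + (-1.5)·(4.25)) / 3 = -10.5/3 = -3.5
  S[X_2,X_2] = ((-1.75)·(-1.75) + (-2.75)·(-2.75) + (0.25)·(0.25) + (4.25)·(4.25)) / 3 = 28.75/3 = 9.5833
  S = [[1.6667, -3.5],
 [-3.5, 9.5833]].

Step 3 — invert S. det(S) = 1.6667·9.5833 - (-3.5)² = 3.7222.
  S^{-1} = (1/det) · [[d, -b], [-b, a]] = [[2.5746, 0.9403],
 [0.9403, 0.4478]].

Step 4 — quadratic form (x̄ - mu_0)^T · S^{-1} · (x̄ - mu_0):
  S^{-1} · (x̄ - mu_0) = (-2.4627, -1.0299),
  (x̄ - mu_0)^T · [...] = (-0.5)·(-2.4627) + (-1.25)·(-1.0299) = 2.5187.

Step 5 — scale by n: T² = 4 · 2.5187 = 10.0746.

T² ≈ 10.0746
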